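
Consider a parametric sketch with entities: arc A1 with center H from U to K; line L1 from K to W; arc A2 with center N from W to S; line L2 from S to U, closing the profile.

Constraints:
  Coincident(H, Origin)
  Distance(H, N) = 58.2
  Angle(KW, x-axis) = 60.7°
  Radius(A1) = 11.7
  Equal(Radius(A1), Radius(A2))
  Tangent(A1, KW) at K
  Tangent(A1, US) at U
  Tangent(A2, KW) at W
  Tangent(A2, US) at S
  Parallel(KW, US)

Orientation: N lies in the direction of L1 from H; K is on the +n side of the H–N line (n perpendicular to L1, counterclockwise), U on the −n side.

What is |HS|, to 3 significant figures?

59.4

The slot axis is L1's direction at 60.7°, so u = (cos 60.7°, sin 60.7°) = (0.489, 0.872) and n = (−sin 60.7°, cos 60.7°) = (-0.872, 0.489). H is at the origin and N lies 58.2 along u from H, so N = 58.2·u = (28.5, 50.8). Tangency of A1 to both parallel lines with radius 11.7 puts K and U at H ± 11.7·n: K = (-10.2, 5.73), U = (10.2, -5.73). Equal radii place W and S the same way about N: W = N + 11.7·n = (18.3, 56.5), S = N − 11.7·n = (38.7, 45.0). Then |HS| = |S − H| = 59.4.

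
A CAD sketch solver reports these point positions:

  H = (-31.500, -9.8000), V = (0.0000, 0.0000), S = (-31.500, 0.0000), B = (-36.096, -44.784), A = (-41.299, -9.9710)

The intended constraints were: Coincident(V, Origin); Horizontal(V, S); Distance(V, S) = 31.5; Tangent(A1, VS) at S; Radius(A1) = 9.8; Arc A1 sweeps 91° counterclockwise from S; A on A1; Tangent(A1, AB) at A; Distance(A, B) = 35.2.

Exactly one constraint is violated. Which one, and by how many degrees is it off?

Tangent(A1, AB) at A — off by 7.50°.

V = (0.00, 0.00) ✓; V.y = 0.00, S.y = 0.00 ✓; |VS| = 31.50 ✓; ∠(HS, SV) = 90.00° ✓; |HS| = 9.800 ✓; bearing(H→A) − bearing(H→S) = 91.00° ✓; |HA| = 9.800 ✓; ∠(HA, AB) = 82.50° ✗; |AB| = 35.20 ✓.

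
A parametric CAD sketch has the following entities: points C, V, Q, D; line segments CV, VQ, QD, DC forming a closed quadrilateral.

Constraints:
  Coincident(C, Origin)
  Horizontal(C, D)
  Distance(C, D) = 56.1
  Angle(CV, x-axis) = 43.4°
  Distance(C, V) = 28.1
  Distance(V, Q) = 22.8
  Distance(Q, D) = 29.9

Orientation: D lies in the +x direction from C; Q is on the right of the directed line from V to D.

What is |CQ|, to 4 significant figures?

26.46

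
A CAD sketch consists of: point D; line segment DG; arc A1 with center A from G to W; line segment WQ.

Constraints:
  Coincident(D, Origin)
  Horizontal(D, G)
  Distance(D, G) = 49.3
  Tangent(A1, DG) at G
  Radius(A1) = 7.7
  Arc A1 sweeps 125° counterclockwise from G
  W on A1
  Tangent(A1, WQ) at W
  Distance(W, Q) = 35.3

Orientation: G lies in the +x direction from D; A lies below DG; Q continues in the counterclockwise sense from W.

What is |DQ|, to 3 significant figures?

75.4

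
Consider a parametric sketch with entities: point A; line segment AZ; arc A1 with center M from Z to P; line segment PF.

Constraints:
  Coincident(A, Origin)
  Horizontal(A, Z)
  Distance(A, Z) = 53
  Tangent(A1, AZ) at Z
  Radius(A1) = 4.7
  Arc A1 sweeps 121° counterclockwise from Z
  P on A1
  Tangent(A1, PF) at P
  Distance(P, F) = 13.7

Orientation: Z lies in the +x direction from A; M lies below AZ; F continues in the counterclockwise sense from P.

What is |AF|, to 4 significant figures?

59.12

A is at the origin; A and Z share the same y with |AZ| = 53.0 and Z on the +x side, so Z = (53.00, 0.000). Tangency of A1 to AZ means the radius MZ is perpendicular to AZ, so M = Z + (0, -4.7) = (53.00, -4.700). On A1, Z sits at bearing 90° from M; a 121° counterclockwise sweep puts P at bearing 211°, so P = M + 4.7·(cos 211°, sin 211°) = (48.97, -7.121). Since A1 is tangent to PF there, MP ⟂ PF, so PF runs along (−sin 211°, cos 211°); with |PF| = 13.7, F = (56.03, -18.86). Then |AF| = |F − A| = 59.12.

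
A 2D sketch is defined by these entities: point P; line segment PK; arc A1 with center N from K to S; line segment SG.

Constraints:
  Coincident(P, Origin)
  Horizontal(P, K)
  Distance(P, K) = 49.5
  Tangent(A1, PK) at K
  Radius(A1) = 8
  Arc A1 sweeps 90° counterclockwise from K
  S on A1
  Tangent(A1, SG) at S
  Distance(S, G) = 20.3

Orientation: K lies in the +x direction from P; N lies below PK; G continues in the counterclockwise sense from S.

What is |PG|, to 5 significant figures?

50.231

P is at the origin; P and K share the same y with |PK| = 49.5 and K on the +x side, so K = (49.500, 0.0000). Tangency of A1 to PK means the radius NK is perpendicular to PK, so N = K + (0, -8) = (49.500, -8.0000). On A1, K sits at bearing 90° from N; a 90° counterclockwise sweep puts S at bearing 180°, so S = N + 8.0·(cos 180°, sin 180°) = (41.500, -8.0000). A1 meets SG tangentially, so NS is at right angles to SG, so SG runs along (−sin 180°, cos 180°); with |SG| = 20.3, G = (41.500, -28.300). Then |PG| = |G − P| = 50.231.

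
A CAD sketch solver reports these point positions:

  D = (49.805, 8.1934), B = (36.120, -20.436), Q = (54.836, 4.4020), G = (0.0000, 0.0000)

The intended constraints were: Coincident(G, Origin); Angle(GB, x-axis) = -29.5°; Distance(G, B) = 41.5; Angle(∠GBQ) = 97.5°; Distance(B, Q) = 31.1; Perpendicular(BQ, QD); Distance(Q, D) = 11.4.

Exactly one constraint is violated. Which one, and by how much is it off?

Distance(Q, D) = 11.4 — off by 5.10.

G = (0.00, 0.00) ✓; GB at -29.50° ✓; |GB| = 41.50 ✓; ∠GBQ = 97.50° ✓; |BQ| = 31.10 ✓; ∠(BQ, QD) = 90.00° ✓; |QD| = 6.300 ✗.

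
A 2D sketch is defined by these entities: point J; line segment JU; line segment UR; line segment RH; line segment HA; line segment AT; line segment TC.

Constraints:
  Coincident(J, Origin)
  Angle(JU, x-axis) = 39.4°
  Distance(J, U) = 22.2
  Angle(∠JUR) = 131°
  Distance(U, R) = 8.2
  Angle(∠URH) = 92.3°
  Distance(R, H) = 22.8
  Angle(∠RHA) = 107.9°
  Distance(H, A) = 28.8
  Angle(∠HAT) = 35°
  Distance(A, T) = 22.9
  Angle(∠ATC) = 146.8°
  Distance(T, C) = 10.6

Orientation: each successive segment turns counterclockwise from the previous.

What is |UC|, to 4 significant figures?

11.13

J is at the origin; JU runs at 39.4° with length 22.2, so U = (17.15, 14.09). ∠JUR = 131.0° gives UR at 88.40° from the x-axis; with |UR| = 8.2, R = (17.38, 22.29). ∠URH = 92.3° gives RH at 176.1° from the x-axis; with |RH| = 22.8, H = (-5.364, 23.84). ∠RHA = 107.9° gives HA at -111.8° from the x-axis; with |HA| = 28.8, A = (-16.06, -2.902). ∠HAT = 35.0° gives AT at 33.20° from the x-axis; with |AT| = 22.9, T = (3.103, 9.637). ∠ATC = 146.8° gives TC at 66.40° from the x-axis; with |TC| = 10.6, C = (7.347, 19.35). Then |UC| = |C − U| = 11.13.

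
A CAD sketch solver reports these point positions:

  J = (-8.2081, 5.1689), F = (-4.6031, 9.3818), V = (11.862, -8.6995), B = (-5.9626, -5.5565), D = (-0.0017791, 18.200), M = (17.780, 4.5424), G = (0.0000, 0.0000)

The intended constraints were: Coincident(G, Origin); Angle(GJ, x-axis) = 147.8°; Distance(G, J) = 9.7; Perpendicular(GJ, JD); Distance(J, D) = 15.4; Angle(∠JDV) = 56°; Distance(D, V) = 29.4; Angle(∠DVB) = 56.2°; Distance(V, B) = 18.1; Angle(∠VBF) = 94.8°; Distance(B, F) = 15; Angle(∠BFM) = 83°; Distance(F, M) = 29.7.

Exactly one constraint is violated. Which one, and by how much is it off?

Distance(F, M) = 29.7 — off by 6.80.

G = (0.00, 0.00) ✓; GJ at 147.8° ✓; |GJ| = 9.700 ✓; ∠(GJ, JD) = 90.00° ✓; |JD| = 15.40 ✓; ∠JDV = 56.00° ✓; |DV| = 29.40 ✓; ∠DVB = 56.20° ✓; |VB| = 18.10 ✓; ∠VBF = 94.80° ✓; |BF| = 15.00 ✓; ∠BFM = 83.00° ✓; |FM| = 22.90 ✗.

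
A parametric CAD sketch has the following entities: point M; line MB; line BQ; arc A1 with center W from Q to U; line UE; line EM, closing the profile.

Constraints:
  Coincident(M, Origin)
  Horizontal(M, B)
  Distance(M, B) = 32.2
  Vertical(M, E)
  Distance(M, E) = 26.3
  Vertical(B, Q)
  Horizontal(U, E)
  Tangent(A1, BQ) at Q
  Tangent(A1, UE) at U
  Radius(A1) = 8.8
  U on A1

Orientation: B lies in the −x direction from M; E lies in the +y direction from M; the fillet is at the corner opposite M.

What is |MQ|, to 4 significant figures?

36.65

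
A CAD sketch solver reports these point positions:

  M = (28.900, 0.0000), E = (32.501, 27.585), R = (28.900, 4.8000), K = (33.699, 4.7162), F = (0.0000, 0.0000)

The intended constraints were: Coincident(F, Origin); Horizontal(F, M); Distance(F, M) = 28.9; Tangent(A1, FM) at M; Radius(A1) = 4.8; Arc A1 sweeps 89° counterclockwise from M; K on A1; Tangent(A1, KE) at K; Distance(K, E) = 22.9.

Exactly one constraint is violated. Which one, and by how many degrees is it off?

Tangent(A1, KE) at K — off by 4.00°.

F = (0.00, 0.00) ✓; F.y = 0.00, M.y = 0.00 ✓; |FM| = 28.90 ✓; ∠(RM, MF) = 90.00° ✓; |RM| = 4.800 ✓; bearing(R→K) − bearing(R→M) = 89.00° ✓; |RK| = 4.800 ✓; ∠(RK, KE) = 86.00° ✗; |KE| = 22.90 ✓.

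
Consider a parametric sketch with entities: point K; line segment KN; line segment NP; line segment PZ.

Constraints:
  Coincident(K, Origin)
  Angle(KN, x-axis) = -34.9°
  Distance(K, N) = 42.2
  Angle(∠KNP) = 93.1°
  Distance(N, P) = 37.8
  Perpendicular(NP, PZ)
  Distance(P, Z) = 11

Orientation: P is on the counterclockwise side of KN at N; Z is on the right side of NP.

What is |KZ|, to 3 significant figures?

66.6

K is at the origin; KN runs at -34.9° with length 42.2, so N = 42.2·(cos -34.9°, sin -34.9°) = (34.6, -24.1). ∠KNP = 93.1°, so NP runs at -34.9° + (180° − 93.1°) = 52.0° from the x-axis; with |NP| = 37.8, P = N + 37.8·(cos 52.0°, sin 52.0°) = (57.9, 5.64). NP is perpendicular to PZ; with |PZ| = 11.0 on the right of NP, Z = P + 11.0·(0.788, -0.616) = (66.6, -1.13). Then |KZ| = |Z − K| = 66.6.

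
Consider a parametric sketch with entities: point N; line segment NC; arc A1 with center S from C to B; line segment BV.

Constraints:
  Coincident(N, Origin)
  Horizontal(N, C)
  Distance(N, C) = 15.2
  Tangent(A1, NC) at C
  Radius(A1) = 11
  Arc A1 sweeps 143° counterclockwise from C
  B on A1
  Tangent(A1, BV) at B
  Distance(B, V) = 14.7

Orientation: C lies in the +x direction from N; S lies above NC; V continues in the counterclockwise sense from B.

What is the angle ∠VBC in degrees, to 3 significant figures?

108°

N is at the origin; N and C share the same y with |NC| = 15.2 and C on the +x side, so C = (15.2, 0.00). A1 meets NC tangentially, so SC is at right angles to NC, so S = C + (0, 11) = (15.2, 11.0). On A1, C sits at bearing -90° from S; a 143° counterclockwise sweep puts B at bearing 53°, so B = S + 11.0·(cos 53°, sin 53°) = (21.8, 19.8). A1 meets BV tangentially, so SB is at right angles to BV, so BV runs along (−sin 53°, cos 53°); with |BV| = 14.7, V = (10.1, 28.6). Then cos ∠VBC = BV·BC / (|BV||BC|), giving 108°.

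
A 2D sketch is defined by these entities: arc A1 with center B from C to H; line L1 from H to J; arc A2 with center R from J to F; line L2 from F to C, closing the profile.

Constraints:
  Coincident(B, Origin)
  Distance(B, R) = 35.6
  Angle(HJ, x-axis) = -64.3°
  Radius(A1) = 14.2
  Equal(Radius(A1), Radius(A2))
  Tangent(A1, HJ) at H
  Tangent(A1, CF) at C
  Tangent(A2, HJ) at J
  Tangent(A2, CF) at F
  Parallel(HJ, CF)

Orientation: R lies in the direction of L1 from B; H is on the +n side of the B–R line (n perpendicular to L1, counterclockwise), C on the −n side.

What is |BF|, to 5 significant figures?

38.328

Tangency of A1 to both parallel lines with radius 14.2 puts H and C at B ± 14.2·n: H = (12.795, 6.1580), C = (-12.795, -6.1580). Equal radii place J and F the same way about R: J = R + 14.2·n = (28.234, -25.920), F = R − 14.2·n = (2.6430, -38.236). Then |BF| = |F − B| = 38.328.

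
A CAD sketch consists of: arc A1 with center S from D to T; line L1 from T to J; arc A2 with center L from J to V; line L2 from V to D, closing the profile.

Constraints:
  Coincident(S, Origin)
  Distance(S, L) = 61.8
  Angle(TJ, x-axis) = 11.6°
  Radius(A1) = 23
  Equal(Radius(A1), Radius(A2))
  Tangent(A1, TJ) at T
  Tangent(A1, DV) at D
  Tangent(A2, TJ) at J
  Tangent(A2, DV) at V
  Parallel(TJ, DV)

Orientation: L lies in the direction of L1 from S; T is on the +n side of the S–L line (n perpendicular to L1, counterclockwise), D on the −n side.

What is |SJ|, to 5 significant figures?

65.941

The slot axis is L1's direction at 11.6°, so u = (cos 11.6°, sin 11.6°) = (0.97958, 0.20108) and n = (−sin 11.6°, cos 11.6°) = (-0.20108, 0.97958). S is at the origin and L lies 61.8 along u from S, so L = 61.8·u = (60.538, 12.427). Tangency of A1 to both parallel lines with radius 23.0 puts T and D at S ± 23.0·n: T = (-4.6248, 22.530), D = (4.6248, -22.530). Equal radii place J and V the same way about L: J = L + 23.0·n = (55.913, 34.957), V = L − 23.0·n = (65.163, -10.104). Then |SJ| = |J − S| = 65.941.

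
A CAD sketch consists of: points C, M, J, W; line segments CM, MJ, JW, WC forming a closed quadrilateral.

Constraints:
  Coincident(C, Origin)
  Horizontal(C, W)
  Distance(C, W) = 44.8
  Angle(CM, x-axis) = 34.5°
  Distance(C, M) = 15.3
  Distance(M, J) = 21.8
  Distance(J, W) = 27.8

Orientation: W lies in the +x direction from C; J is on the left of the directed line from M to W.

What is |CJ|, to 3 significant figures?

37.0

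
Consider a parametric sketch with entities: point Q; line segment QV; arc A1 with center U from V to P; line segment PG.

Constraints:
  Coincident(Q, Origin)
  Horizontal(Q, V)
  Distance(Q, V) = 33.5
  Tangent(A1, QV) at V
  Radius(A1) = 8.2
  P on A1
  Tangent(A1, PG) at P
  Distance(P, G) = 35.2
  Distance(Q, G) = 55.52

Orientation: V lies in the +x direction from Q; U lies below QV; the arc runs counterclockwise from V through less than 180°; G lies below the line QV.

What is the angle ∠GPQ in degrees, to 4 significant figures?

124.5°

Checks: |UP| = 8.200 ✓; ∠(UP, PG) = 90.00° ✓; |PG| = 35.20 ✓; |QG| = 55.52 ✓.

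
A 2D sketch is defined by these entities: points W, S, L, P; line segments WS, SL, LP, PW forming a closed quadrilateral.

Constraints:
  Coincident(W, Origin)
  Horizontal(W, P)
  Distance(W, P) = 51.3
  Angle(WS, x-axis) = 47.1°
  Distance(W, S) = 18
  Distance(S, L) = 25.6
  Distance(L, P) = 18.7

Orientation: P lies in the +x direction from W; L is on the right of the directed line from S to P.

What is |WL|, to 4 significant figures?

32.80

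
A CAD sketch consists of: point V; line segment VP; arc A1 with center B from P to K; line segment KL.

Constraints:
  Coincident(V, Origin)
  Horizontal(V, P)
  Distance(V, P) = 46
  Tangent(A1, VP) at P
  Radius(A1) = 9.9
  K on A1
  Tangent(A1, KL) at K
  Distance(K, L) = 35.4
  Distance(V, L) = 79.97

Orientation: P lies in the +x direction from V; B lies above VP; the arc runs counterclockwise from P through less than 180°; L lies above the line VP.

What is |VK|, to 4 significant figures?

55.08

Checks: |BK| = 9.900 ✓; ∠(BK, KL) = 90.00° ✓; |KL| = 35.40 ✓; |VL| = 79.97 ✓.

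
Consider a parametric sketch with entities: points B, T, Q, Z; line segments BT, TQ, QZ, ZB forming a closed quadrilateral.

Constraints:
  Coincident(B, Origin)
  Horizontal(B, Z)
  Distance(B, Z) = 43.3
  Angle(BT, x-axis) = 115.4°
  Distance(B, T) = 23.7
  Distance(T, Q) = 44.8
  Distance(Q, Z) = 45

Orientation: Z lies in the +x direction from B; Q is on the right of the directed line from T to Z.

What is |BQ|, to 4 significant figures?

21.52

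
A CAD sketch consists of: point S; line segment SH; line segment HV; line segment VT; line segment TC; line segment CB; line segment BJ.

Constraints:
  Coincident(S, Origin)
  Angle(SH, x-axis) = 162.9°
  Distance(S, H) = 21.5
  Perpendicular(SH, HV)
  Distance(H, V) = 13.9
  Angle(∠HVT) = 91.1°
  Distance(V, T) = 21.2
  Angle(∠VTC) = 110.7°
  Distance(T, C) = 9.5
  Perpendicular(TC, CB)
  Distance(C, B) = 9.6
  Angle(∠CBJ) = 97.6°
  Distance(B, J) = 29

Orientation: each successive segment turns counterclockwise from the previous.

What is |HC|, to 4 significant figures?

25.33

S is at the origin; SH runs at 162.9° with length 21.5, so H = (-20.55, 6.322). The perpendicularity gives HV at right angles to SH, so HV runs at -107.1°; with |HV| = 13.9, V = (-24.64, -6.964). ∠HVT = 91.1° gives VT at -18.20° from the x-axis; with |VT| = 21.2, T = (-4.497, -13.59). ∠VTC = 110.7° gives TC at 51.10° from the x-axis; with |TC| = 9.5, C = (1.468, -6.192). Then |HC| = |C − H| = 25.33.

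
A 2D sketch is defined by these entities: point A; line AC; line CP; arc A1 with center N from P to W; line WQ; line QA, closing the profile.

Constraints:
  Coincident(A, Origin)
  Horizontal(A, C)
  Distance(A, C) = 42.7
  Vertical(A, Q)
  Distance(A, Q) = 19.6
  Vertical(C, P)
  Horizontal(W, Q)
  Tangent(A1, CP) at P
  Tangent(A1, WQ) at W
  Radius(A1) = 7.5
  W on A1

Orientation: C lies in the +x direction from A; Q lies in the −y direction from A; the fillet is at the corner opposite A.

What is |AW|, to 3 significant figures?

40.3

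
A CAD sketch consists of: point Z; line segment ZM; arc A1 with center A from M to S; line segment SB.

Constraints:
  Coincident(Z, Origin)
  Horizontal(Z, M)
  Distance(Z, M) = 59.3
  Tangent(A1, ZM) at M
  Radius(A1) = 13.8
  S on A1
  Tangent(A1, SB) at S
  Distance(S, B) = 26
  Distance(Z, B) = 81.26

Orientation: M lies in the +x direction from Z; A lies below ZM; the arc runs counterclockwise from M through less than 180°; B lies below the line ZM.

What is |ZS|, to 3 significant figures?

55.9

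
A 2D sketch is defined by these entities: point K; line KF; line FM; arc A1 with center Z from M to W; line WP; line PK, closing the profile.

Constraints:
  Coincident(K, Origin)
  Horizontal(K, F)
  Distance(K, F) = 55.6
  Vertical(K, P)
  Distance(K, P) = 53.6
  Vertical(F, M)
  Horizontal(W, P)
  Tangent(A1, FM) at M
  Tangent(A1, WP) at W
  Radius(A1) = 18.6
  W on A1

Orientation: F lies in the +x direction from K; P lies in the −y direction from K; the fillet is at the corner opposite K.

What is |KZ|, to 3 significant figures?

50.9

K is at the origin; KF is horizontal with |KF| = 55.6 and F on the +x side, so F = (55.6, 0.00). KP is vertical with |KP| = 53.6 and P on the −y side, so P = (0.00, -53.6). The virtual corner opposite K is at (55.6, -53.6). Since A1 is tangent to FM there, ZM ⟂ FM and tangency of A1 to WP means the radius ZW is perpendicular to WP, with radius 18.6, so the center Z sits 18.6 in from both sides at Z = (37.0, -35.0). Then |KZ| = |Z − K| = 50.9.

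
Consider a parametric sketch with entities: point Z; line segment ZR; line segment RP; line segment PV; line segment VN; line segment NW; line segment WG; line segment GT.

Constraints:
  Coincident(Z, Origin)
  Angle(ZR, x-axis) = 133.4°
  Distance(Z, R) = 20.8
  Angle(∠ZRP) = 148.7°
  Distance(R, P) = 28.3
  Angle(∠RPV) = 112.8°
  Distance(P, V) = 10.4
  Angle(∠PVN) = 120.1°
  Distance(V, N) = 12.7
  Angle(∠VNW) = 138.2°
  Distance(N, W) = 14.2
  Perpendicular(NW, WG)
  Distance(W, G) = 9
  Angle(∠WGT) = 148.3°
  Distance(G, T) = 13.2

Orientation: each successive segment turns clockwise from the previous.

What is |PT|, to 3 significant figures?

14.7

Z is at the origin; ZR runs at 133.4° with length 20.8, so R = (-14.3, 15.1). ∠ZRP = 148.7° gives RP at 102° from the x-axis; with |RP| = 28.3, P = (-20.2, 42.8). ∠RPV = 112.8° gives PV at 34.9° from the x-axis; with |PV| = 10.4, V = (-11.7, 48.7). ∠PVN = 120.1° gives VN at -25.0° from the x-axis; with |VN| = 12.7, N = (-0.184, 43.4). ∠VNW = 138.2° gives NW at -66.8° from the x-axis; with |NW| = 14.2, W = (5.41, 30.3). NW ⟂ WG, so WG runs at -157°; with |WG| = 9.0, G = (-2.86, 26.8). ∠WGT = 148.3° gives GT at 172° from the x-axis; with |GT| = 13.2, T = (-15.9, 28.7). Then |PT| = |T − P| = 14.7.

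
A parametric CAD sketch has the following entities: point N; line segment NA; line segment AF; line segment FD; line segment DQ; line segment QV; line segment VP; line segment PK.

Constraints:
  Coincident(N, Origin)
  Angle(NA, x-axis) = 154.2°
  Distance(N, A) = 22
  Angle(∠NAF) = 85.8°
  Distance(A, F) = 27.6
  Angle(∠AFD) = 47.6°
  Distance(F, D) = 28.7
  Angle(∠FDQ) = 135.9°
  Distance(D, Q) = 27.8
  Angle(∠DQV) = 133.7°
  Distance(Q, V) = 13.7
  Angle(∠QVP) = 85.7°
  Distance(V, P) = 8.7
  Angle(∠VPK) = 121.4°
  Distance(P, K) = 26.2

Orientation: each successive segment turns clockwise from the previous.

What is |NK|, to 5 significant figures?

7.2039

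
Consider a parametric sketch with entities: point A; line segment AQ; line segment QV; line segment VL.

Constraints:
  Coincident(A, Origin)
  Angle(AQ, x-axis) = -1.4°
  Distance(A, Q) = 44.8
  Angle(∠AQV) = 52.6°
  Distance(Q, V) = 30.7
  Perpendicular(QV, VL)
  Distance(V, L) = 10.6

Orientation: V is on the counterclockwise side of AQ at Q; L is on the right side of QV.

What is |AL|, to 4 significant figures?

46.32

∠AQV = 52.6°, so QV runs at -1.4° + (180° − 52.6°) = 126.0° from the x-axis; with |QV| = 30.7, V = Q + 30.7·(cos 126.0°, sin 126.0°) = (26.74, 23.74). QV is perpendicular to VL; with |VL| = 10.6 on the right of QV, L = V + 10.6·(0.8090, 0.5878) = (35.32, 29.97). Then |AL| = |L − A| = 46.32.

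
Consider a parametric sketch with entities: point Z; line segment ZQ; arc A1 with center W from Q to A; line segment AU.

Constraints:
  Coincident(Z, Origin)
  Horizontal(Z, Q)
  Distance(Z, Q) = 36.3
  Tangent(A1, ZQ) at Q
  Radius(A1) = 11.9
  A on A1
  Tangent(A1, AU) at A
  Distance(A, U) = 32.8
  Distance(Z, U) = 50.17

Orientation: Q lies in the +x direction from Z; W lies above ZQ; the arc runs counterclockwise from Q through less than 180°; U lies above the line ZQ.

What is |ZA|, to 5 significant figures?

49.350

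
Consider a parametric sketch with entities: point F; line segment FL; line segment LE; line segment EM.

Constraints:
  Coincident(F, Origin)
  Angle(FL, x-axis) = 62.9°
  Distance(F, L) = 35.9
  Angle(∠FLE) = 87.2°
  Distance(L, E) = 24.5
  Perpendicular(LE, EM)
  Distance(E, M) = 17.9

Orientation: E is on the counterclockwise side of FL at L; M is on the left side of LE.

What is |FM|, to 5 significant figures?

28.980

∠FLE = 87.2°, so LE runs at 62.9° + (180° − 87.2°) = 155.70° from the x-axis; with |LE| = 24.5, E = L + 24.5·(cos 155.70°, sin 155.70°) = (-5.9753, 42.041). The perpendicularity gives EM at right angles to LE; with |EM| = 17.9 on the left of LE, M = E + 17.9·(-0.41151, -0.91140) = (-13.341, 25.727). Then |FM| = |M − F| = 28.980.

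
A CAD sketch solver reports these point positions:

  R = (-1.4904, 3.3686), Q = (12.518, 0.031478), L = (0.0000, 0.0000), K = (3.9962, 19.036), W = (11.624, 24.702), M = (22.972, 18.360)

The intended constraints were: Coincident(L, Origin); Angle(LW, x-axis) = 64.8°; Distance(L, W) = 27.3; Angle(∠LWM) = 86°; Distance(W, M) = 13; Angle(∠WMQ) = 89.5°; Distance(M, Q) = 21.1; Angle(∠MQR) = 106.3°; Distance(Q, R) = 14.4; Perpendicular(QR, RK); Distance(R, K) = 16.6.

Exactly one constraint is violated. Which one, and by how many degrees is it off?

Perpendicular(QR, RK) — off by 5.90°.

L = (0.00, 0.00) ✓; LW at 64.80° ✓; |LW| = 27.30 ✓; ∠LWM = 86.00° ✓; |WM| = 13.00 ✓; ∠WMQ = 89.50° ✓; |MQ| = 21.10 ✓; ∠MQR = 106.3° ✓; |QR| = 14.40 ✓; ∠(QR, RK) = 95.90° ✗; |RK| = 16.60 ✓.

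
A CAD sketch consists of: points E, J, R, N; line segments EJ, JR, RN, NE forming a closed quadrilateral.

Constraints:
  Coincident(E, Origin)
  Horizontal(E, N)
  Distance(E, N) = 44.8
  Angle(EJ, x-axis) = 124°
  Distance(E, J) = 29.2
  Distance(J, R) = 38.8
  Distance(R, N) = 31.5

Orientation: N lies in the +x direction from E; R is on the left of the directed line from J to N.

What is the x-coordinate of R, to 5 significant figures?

22.418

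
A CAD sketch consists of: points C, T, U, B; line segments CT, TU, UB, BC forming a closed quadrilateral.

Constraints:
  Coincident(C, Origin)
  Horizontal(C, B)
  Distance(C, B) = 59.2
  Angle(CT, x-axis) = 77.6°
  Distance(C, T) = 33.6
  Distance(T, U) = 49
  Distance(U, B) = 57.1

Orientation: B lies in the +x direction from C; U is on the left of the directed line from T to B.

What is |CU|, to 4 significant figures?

75.48

Checks: |TU| = 49.00 ✓; |UB| = 57.10 ✓.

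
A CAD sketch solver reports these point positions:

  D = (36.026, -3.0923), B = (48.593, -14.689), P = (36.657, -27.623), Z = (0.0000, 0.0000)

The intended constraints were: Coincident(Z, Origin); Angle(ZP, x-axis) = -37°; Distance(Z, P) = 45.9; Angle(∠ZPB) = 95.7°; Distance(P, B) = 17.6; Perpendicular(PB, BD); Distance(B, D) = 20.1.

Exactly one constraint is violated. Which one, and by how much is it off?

Distance(B, D) = 20.1 — off by 3.00.

Z = (0.00, 0.00) ✓; ZP at -37.00° ✓; |ZP| = 45.90 ✓; ∠ZPB = 95.70° ✓; |PB| = 17.60 ✓; ∠(PB, BD) = 90.00° ✓; |BD| = 17.10 ✗.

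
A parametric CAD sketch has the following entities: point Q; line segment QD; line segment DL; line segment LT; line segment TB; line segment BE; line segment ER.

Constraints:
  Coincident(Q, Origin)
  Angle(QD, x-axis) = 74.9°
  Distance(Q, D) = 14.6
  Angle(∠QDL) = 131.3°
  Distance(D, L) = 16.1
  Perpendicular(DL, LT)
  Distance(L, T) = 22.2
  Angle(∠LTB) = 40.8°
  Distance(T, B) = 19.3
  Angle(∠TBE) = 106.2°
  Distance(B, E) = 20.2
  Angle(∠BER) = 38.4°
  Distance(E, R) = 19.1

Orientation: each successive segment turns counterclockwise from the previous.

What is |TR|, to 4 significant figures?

12.54

Q is at the origin; QD runs at 74.9° with length 14.6, so D = (3.803, 14.10). ∠QDL = 131.3° gives DL at 123.6° from the x-axis; with |DL| = 16.1, L = (-5.106, 27.51). DL is perpendicular to LT, so LT runs at -146.4°; with |LT| = 22.2, T = (-23.60, 15.22). ∠LTB = 40.8° gives TB at -7.200° from the x-axis; with |TB| = 19.3, B = (-4.449, 12.80). ∠TBE = 106.2° gives BE at 66.60° from the x-axis; with |BE| = 20.2, E = (3.573, 31.34). ∠BER = 38.4° gives ER at -151.8° from the x-axis; with |ER| = 19.1, R = (-13.26, 22.31). Then |TR| = |R − T| = 12.54.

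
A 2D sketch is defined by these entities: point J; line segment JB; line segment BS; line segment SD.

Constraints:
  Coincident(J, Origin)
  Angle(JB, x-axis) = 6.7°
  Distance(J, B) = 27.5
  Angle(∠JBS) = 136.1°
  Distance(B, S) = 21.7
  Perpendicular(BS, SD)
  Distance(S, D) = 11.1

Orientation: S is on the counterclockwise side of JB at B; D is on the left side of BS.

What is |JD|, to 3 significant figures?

42.3

J is at the origin; JB runs at 6.7° with length 27.5, so B = 27.5·(cos 6.7°, sin 6.7°) = (27.3, 3.21). ∠JBS = 136.1°, so BS runs at 6.7° + (180° − 136.1°) = 50.6° from the x-axis; with |BS| = 21.7, S = B + 21.7·(cos 50.6°, sin 50.6°) = (41.1, 20.0). The perpendicularity gives SD at right angles to BS; with |SD| = 11.1 on the left of BS, D = S + 11.1·(-0.773, 0.635) = (32.5, 27.0). Then |JD| = |D − J| = 42.3.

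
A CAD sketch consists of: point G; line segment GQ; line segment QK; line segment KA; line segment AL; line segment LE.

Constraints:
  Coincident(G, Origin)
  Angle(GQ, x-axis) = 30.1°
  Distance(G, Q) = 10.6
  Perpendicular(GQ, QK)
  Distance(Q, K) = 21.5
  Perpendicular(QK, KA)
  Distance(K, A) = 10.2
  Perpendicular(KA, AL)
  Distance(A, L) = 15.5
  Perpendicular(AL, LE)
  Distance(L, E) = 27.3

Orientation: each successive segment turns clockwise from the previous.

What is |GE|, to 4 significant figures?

28.34

G is at the origin; GQ runs at 30.1° with length 10.6, so Q = (9.171, 5.316). GQ is perpendicular to QK, so QK runs at -59.90°; with |QK| = 21.5, K = (19.95, -13.28). QK ⟂ KA, so KA runs at -149.9°; with |KA| = 10.2, A = (11.13, -18.40). KA is perpendicular to AL, so AL runs at 120.1°; with |AL| = 15.5, L = (3.355, -4.990). The perpendicularity gives LE at right angles to AL, so LE runs at 30.10°; with |LE| = 27.3, E = (26.97, 8.701). Then |GE| = |E − G| = 28.34.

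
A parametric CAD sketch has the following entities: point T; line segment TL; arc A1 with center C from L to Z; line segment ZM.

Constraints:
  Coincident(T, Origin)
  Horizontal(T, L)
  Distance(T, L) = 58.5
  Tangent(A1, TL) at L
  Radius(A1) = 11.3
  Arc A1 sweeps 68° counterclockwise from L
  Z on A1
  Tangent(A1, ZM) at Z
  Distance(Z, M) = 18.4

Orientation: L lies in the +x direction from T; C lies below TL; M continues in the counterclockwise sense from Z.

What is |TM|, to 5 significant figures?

47.684

T is at the origin; TL is horizontal with |TL| = 58.5 and L on the +x side, so L = (58.500, 0.0000). The tangent condition forces CL to be normal to TL, so C = L + (0, -11.3) = (58.500, -11.300). On A1, L sits at bearing 90° from C; a 68° counterclockwise sweep puts Z at bearing 158°, so Z = C + 11.3·(cos 158°, sin 158°) = (48.023, -7.0669). A1 meets ZM tangentially, so CZ is at right angles to ZM, so ZM runs along (−sin 158°, cos 158°); with |ZM| = 18.4, M = (41.130, -24.127). Then |TM| = |M − T| = 47.684.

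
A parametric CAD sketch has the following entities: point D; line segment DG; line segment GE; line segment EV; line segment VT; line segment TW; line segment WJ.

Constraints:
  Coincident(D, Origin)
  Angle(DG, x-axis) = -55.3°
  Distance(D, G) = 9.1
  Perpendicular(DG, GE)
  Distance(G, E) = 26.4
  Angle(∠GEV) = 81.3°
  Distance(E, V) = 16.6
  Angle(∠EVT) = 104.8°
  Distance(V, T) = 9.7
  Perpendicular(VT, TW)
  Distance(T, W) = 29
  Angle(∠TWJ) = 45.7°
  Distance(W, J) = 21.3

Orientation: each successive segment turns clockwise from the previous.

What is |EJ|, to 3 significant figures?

2.33

D is at the origin; DG runs at -55.3° with length 9.1, so G = (5.18, -7.48). The perpendicularity gives GE at right angles to DG, so GE runs at -145°; with |GE| = 26.4, E = (-16.5, -22.5). ∠GEV = 81.3° gives EV at 116° from the x-axis; with |EV| = 16.6, V = (-23.8, -7.59). ∠EVT = 104.8° gives VT at 40.8° from the x-axis; with |VT| = 9.7, T = (-16.5, -1.25). VT is perpendicular to TW, so TW runs at -49.2°; with |TW| = 29.0, W = (2.49, -23.2). ∠TWJ = 45.7° gives WJ at 176° from the x-axis; with |WJ| = 21.3, J = (-18.8, -21.9). Then |EJ| = |J − E| = 2.33.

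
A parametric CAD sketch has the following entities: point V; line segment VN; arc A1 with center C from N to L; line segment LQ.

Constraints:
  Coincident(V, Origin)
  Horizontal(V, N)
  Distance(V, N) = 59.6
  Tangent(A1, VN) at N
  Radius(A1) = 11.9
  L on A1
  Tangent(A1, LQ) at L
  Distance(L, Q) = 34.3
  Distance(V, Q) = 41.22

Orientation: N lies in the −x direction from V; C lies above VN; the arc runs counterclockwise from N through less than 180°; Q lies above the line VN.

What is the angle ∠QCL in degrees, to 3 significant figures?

70.9°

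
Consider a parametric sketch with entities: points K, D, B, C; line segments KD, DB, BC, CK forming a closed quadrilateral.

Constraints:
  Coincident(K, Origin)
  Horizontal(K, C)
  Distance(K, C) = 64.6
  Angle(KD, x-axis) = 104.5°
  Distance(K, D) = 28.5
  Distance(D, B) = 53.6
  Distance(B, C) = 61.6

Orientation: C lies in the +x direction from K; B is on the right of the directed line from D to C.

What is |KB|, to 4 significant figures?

25.13

Checks: |DB| = 53.60 ✓; |BC| = 61.60 ✓.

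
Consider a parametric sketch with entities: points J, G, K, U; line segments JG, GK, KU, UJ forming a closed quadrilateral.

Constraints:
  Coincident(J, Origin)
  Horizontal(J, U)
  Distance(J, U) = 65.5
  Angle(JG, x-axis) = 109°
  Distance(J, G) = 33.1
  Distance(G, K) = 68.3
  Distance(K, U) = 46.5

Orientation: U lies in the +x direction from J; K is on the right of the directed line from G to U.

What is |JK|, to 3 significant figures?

37.2

J is at the origin; J and U share the same y with |JU| = 65.5 and U in +x, so U = (65.5, 0). JG runs at 109.0° with |JG| = 33.1, so G = (-10.8, 31.3). K is determined by |GK| = 68.3 and |KU| = 46.5 together: it lies at the intersection of circle(G, 68.3) and circle(U, 46.5). With |GU| = 82.4, the foot of the radical line on GU is 56.4 from G and the perpendicular offset is √(68.3² − 56.4²) = 38.5. Taking the right-of-GU solution: K = (26.8, -25.8).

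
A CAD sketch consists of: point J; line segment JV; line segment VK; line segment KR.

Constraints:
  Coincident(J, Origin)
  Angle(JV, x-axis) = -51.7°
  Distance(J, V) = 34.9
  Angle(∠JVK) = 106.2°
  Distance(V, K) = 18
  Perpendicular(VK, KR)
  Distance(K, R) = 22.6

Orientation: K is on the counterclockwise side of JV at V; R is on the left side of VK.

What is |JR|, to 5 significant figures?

29.807

J is at the origin; JV runs at -51.7° with length 34.9, so V = 34.9·(cos -51.7°, sin -51.7°) = (21.630, -27.389). ∠JVK = 106.2°, so VK runs at -51.7° + (180° − 106.2°) = 22.100° from the x-axis; with |VK| = 18.0, K = V + 18.0·(cos 22.100°, sin 22.100°) = (38.308, -20.617). VK ⟂ KR; with |KR| = 22.6 on the left of VK, R = K + 22.6·(-0.37622, 0.92653) = (29.805, 0.32289). Then |JR| = |R − J| = 29.807.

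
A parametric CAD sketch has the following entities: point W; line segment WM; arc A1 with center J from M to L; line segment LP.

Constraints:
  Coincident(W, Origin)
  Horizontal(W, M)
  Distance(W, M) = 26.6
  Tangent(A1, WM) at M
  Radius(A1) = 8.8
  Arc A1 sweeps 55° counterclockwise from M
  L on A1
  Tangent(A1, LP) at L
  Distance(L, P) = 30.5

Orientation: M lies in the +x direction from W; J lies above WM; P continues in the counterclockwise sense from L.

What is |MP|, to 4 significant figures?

37.89

On A1, M sits at bearing -90° from J; a 55° counterclockwise sweep puts L at bearing -35°, so L = J + 8.8·(cos -35°, sin -35°) = (33.81, 3.753). The tangent condition forces JL to be normal to LP, so LP runs along (−sin -35°, cos -35°); with |LP| = 30.5, P = (51.30, 28.74). Then |MP| = |P − M| = 37.89.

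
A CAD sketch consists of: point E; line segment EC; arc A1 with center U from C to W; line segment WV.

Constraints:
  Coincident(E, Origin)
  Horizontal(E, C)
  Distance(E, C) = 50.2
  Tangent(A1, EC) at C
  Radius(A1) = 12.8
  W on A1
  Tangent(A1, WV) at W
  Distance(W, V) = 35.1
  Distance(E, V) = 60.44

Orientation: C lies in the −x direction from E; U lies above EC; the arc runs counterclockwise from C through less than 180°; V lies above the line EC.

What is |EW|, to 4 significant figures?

39.49

E is at the origin; EC is horizontal with |EC| = 50.2 and C on the −x side, so C = (-50.20, 0.000). Tangency of A1 to EC means the radius UC is perpendicular to EC, so U = C + (0, 12.8) = (-50.20, 12.80). Since UW ⟂ WV (tangency), |UV| = √(12.8² + 35.1²) = 37.36 regardless of where W sits on A1. So V lies on both circle(E, 60.44) and circle(U, 37.36); the above-EC intersection is V = (-37.03, 47.76). W is the foot of the tangent from V: W = (-37.40, 12.67).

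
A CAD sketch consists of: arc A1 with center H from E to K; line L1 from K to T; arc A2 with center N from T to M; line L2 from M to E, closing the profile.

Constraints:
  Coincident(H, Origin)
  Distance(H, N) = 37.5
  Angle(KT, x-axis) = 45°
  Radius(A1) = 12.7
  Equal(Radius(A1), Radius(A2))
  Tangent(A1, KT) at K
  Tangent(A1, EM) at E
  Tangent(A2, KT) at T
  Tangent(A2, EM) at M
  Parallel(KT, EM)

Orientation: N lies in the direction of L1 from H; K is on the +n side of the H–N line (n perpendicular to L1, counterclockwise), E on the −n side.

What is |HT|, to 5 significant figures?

39.592

The slot axis is L1's direction at 45.0°, so u = (cos 45.0°, sin 45.0°) = (0.70711, 0.70711) and n = (−sin 45.0°, cos 45.0°) = (-0.70711, 0.70711). H is at the origin and N lies 37.5 along u from H, so N = 37.5·u = (26.517, 26.517). Tangency of A1 to both parallel lines with radius 12.7 puts K and E at H ± 12.7·n: K = (-8.9803, 8.9803), E = (8.9803, -8.9803). Equal radii place T and M the same way about N: T = N + 12.7·n = (17.536, 35.497), M = N − 12.7·n = (35.497, 17.536). Then |HT| = |T − H| = 39.592.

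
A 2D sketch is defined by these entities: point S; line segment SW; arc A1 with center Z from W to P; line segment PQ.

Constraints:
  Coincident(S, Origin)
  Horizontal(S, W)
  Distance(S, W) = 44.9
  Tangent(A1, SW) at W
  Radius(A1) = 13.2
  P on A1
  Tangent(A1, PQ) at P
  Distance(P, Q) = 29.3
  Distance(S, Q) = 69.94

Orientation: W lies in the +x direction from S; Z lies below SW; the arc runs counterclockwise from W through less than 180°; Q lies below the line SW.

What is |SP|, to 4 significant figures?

41.34

S is at the origin; S and W share the same y with |SW| = 44.9 and W on the +x side, so W = (44.90, 0.000). A1 meets SW tangentially, so ZW is at right angles to SW, so Z = W + (0, -13.2) = (44.90, -13.20). Since ZP ⟂ PQ (tangency), |ZQ| = √(13.2² + 29.3²) = 32.14 regardless of where P sits on A1. So Q lies on both circle(S, 69.94) and circle(Z, 32.14); the below-SW intersection is Q = (54.46, -43.88). P is the foot of the tangent from Q: P = (35.02, -21.96).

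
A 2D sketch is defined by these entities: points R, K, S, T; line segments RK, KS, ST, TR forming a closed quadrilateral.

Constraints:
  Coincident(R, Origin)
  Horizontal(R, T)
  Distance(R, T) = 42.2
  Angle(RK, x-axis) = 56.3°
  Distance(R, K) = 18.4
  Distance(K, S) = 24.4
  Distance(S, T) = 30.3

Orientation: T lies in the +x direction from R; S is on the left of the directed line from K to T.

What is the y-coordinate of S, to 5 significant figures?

28.139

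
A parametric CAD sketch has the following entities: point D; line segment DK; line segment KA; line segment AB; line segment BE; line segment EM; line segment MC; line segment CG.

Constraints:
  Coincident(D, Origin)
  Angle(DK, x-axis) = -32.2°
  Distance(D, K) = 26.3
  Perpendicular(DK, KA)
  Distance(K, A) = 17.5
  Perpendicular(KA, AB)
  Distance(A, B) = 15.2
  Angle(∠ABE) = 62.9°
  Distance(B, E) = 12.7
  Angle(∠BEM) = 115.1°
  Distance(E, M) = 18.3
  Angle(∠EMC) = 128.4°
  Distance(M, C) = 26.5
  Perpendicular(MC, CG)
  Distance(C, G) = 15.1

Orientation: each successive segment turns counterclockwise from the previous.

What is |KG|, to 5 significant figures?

39.154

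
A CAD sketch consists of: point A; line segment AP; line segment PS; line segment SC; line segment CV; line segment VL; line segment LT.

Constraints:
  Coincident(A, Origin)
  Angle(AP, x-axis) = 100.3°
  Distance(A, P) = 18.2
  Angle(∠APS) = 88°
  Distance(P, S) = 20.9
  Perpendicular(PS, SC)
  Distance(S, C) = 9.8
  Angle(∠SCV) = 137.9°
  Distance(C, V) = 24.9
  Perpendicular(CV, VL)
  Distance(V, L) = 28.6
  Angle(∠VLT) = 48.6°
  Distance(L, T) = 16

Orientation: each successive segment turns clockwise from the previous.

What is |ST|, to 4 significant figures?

23.19

A is at the origin; AP runs at 100.3° with length 18.2, so P = (-3.254, 17.91). ∠APS = 88.0° gives PS at 8.300° from the x-axis; with |PS| = 20.9, S = (17.43, 20.92). PS is perpendicular to SC, so SC runs at -81.70°; with |SC| = 9.8, C = (18.84, 11.23). ∠SCV = 137.9° gives CV at -123.8° from the x-axis; with |CV| = 24.9, V = (4.990, -9.465). CV is perpendicular to VL, so VL runs at 146.2°; with |VL| = 28.6, L = (-18.78, 6.445). ∠VLT = 48.6° gives LT at 14.80° from the x-axis; with |LT| = 16.0, T = (-3.307, 10.53). Then |ST| = |T − S| = 23.19.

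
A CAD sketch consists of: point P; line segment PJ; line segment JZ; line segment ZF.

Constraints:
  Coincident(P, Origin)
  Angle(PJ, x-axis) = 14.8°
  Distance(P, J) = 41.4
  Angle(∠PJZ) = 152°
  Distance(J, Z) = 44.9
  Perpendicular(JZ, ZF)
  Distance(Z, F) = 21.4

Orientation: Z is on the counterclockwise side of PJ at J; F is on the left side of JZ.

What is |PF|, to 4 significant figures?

81.48

∠PJZ = 152.0°, so JZ runs at 14.8° + (180° − 152.0°) = 42.80° from the x-axis; with |JZ| = 44.9, Z = J + 44.9·(cos 42.80°, sin 42.80°) = (72.97, 41.08). The perpendicularity gives ZF at right angles to JZ; with |ZF| = 21.4 on the left of JZ, F = Z + 21.4·(-0.6794, 0.7337) = (58.43, 56.78). Then |PF| = |F − P| = 81.48.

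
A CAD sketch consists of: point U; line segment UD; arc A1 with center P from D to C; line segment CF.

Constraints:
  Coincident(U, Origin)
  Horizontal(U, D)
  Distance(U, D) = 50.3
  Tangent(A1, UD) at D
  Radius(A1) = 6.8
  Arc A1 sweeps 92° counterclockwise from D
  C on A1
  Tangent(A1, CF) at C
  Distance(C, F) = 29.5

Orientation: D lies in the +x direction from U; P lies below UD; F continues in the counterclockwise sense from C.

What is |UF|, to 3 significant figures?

57.6

On A1, D sits at bearing 90° from P; a 92° counterclockwise sweep puts C at bearing 182°, so C = P + 6.8·(cos 182°, sin 182°) = (43.5, -7.04). Tangency of A1 to CF means the radius PC is perpendicular to CF, so CF runs along (−sin 182°, cos 182°); with |CF| = 29.5, F = (44.5, -36.5). Then |UF| = |F − U| = 57.6.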